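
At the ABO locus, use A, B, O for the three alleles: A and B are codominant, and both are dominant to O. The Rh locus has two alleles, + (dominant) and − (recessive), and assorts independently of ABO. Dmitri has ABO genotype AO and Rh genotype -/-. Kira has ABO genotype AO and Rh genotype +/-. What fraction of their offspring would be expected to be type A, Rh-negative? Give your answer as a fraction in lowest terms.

3/8

ABO cross AO × AO → offspring phenotypes: 1/4 O, 3/4 A.
Rh cross -/- × +/- → 1/2 Rh+, 1/2 Rh-.
Independent loci: P(type A, Rh-negative) = 3/4 × 1/2 = 3/8.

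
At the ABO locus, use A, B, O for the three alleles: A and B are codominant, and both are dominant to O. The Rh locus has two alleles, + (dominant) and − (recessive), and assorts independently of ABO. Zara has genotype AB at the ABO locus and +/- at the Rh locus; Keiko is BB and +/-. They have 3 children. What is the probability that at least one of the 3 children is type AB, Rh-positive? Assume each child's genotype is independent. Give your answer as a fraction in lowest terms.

ABO cross AB × BB → 1/2 B, 1/2 AB.
Rh cross +/- × +/- → 3/4 Rh+, 1/4 Rh-; so P(type AB, Rh-positive) = 1/2 × 3/4 = 3/8 per child.
P(none) = (5/8)^3 = 125/512; P(at least one) = 1 − 125/512 = 387/512.

387/512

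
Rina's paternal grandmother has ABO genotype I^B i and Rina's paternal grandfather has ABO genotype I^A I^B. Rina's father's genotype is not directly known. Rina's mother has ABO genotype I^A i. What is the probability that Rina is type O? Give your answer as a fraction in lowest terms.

Rina's father's ABO genotype from I^B i × I^A I^B: 1/4 I^A I^B, 1/4 I^A i, 1/4 I^B I^B, 1/4 I^B i.
Crossing each possibility with the mother I^A i and summing P(type O): 1/4·0 + 1/4·1/4 + 1/4·0 + 1/4·1/4 = 1/8.

1/8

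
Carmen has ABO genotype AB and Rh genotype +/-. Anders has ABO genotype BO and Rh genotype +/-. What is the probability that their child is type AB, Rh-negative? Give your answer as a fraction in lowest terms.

ABO cross AB × BO → offspring phenotypes: 1/4 A, 1/2 B, 1/4 AB.
Rh cross +/- × +/- → 3/4 Rh+, 1/4 Rh-.
Independent loci: P(type AB, Rh-negative) = 1/4 × 1/4 = 1/16.

1/16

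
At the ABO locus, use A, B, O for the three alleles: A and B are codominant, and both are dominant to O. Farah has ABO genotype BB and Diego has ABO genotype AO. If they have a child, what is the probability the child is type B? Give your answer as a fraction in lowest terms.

1/2

ABO cross BB × AO → offspring phenotypes: 1/2 B, 1/2 AB.
So P(type B) = 1/2.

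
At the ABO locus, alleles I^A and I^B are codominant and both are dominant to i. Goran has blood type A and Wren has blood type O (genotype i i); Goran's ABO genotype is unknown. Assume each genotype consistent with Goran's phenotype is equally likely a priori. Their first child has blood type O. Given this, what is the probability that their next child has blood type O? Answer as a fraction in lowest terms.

1/2

Possible genotypes: Goran ∈ {I^A I^A, I^A i}; Wren ∈ {i i}.
Weight each parental genotype pair by prior × P(type-O child):
  I^A i × i i: posterior weight 1; P(next child type O) = 1/2.
Weighted sum = 1/2.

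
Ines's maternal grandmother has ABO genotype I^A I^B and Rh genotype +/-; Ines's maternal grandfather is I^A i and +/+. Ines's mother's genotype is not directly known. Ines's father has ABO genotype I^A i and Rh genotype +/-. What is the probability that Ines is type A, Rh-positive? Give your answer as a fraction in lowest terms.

Ines's mother's ABO genotype from I^A I^B × I^A i: 1/4 I^A I^A, 1/4 I^A I^B, 1/4 I^A i, 1/4 I^B i.
Crossing each possibility with the father I^A i and summing P(type A): 1/4·1 + 1/4·1/2 + 1/4·3/4 + 1/4·1/4 = 5/8.
Similarly for Rh via the mother's Rh distribution: P(Rh+) = 7/8.
Independent loci: 5/8 × 7/8 = 35/64.

35/64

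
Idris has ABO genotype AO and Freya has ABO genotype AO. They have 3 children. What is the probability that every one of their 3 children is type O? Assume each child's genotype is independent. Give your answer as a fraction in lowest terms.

1/64

ABO cross AO × AO → 1/4 O, 3/4 A.
So P(type O) = 1/4 per child.
All 3 independent: (1/4)^3 = 1/64.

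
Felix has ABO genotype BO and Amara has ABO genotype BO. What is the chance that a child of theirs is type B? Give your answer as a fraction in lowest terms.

3/4

ABO cross BO × BO → offspring phenotypes: 1/4 O, 3/4 B.
So P(type B) = 3/4.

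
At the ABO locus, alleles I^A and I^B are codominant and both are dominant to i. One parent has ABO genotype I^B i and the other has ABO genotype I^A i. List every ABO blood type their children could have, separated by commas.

Gametes from I^B i × I^A i give offspring ABO genotypes I^A I^B, I^A i, I^B i, i i, i.e. phenotypes O, A, B, AB.

O, A, B, AB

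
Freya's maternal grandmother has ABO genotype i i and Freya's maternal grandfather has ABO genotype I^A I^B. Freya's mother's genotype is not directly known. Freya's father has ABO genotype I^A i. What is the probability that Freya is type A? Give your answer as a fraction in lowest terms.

1/2

Freya's mother's ABO genotype from i i × I^A I^B: 1/2 I^A i, 1/2 I^B i.
Crossing each possibility with the father I^A i and summing P(type A): 1/2·3/4 + 1/2·1/4 = 1/2.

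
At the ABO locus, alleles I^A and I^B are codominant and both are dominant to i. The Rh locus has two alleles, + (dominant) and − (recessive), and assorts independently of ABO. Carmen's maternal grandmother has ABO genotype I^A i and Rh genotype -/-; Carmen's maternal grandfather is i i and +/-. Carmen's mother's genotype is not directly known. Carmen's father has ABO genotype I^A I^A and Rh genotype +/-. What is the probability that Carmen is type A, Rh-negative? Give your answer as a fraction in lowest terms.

3/8

Carmen's mother's ABO genotype from I^A i × i i: 1/2 I^A i, 1/2 i i.
Crossing each possibility with the father I^A I^A and summing P(type A): 1/2·1 + 1/2·1 = 1.
Similarly for Rh via the mother's Rh distribution: P(Rh-) = 3/8.
Independent loci: 1 × 3/8 = 3/8.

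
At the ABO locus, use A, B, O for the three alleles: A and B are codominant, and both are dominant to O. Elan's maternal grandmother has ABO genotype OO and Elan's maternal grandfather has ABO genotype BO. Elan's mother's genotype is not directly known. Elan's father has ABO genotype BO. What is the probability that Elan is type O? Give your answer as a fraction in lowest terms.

Elan's mother's ABO genotype from OO × BO: 1/2 BO, 1/2 OO.
Crossing each possibility with the father BO and summing P(type O): 1/2·1/4 + 1/2·1/2 = 3/8.

3/8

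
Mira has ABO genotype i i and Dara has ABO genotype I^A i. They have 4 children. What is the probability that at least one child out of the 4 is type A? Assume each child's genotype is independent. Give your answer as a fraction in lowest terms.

ABO cross i i × I^A i → 1/2 O, 1/2 A.
So P(type A) = 1/2 per child.
P(none) = (1/2)^4 = 1/16; P(at least one) = 1 − 1/16 = 15/16.

15/16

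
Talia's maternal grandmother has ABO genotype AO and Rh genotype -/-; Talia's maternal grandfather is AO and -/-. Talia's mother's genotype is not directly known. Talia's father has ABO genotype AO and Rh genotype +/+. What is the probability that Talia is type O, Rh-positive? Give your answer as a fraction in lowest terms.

1/4

Talia's mother's ABO genotype from AO × AO: 1/4 AA, 1/2 AO, 1/4 OO.
Crossing each possibility with the father AO and summing P(type O): 1/4·0 + 1/2·1/4 + 1/4·1/2 = 1/4.
Similarly for Rh via the mother's Rh distribution: P(Rh+) = 1.
Independent loci: 1/4 × 1 = 1/4.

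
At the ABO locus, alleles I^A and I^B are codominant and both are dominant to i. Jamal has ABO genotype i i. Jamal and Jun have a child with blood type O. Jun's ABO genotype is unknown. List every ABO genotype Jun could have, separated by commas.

For each candidate genotype of Jun, check whether crossing it with i i can produce every observed child phenotype.
  I^A I^A → possible child types {A} ✗
  I^A I^B → possible child types {A, B} ✗
  I^A i → possible child types {O, A} ✓
  I^B I^B → possible child types {B} ✗
  I^B i → possible child types {O, B} ✓
  i i → possible child types {O} ✓

I^A i, I^B i, i i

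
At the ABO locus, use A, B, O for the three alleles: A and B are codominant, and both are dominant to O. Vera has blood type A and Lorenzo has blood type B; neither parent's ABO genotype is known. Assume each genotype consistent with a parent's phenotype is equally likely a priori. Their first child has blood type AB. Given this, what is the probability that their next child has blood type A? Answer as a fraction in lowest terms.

5/36

Possible genotypes: Vera ∈ {AA, AO}; Lorenzo ∈ {BB, BO}.
Weight each parental genotype pair by prior × P(type-AB child):
  AA × BB: posterior weight 4/9; P(next child type A) = 0.
  AA × BO: posterior weight 2/9; P(next child type A) = 1/2.
  AO × BB: posterior weight 2/9; P(next child type A) = 0.
  AO × BO: posterior weight 1/9; P(next child type A) = 1/4.
Weighted sum = 5/36.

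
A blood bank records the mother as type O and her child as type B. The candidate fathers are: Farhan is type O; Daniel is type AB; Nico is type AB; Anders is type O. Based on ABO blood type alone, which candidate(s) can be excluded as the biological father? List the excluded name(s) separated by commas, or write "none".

A candidate is excluded only if no genotype consistent with his phenotype could produce a type B child with a type O mother.
Farhan (type O): no genotype consistent with that phenotype can produce a type-B child with a type-O mother.
Anders (type O): no genotype consistent with that phenotype can produce a type-B child with a type-O mother.

Farhan, Anders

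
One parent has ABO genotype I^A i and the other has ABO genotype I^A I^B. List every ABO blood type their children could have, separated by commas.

A, B, AB

Gametes from I^A i × I^A I^B give offspring ABO genotypes I^A I^A, I^A I^B, I^A i, I^B i, i.e. phenotypes A, B, AB.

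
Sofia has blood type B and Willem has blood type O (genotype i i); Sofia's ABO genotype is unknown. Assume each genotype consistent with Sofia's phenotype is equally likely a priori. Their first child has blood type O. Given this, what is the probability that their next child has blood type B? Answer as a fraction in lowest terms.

Possible genotypes: Sofia ∈ {I^B I^B, I^B i}; Willem ∈ {i i}.
Weight each parental genotype pair by prior × P(type-O child):
  I^B i × i i: posterior weight 1; P(next child type B) = 1/2.
Weighted sum = 1/2.

1/2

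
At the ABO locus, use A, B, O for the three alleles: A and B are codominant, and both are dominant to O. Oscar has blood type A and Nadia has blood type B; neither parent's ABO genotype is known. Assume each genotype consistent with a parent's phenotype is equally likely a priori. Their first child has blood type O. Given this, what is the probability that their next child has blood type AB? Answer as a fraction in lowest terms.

Possible genotypes: Oscar ∈ {AA, AO}; Nadia ∈ {BB, BO}.
Weight each parental genotype pair by prior × P(type-O child):
  AO × BO: posterior weight 1; P(next child type AB) = 1/4.
Weighted sum = 1/4.

1/4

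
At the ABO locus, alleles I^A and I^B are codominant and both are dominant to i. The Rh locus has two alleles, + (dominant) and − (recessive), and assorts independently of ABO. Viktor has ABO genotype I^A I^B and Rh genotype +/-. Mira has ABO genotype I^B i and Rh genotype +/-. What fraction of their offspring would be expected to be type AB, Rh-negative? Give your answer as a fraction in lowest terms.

ABO cross I^A I^B × I^B i → offspring phenotypes: 1/4 A, 1/2 B, 1/4 AB.
Rh cross +/- × +/- → 3/4 Rh+, 1/4 Rh-.
Independent loci: P(type AB, Rh-negative) = 1/4 × 1/4 = 1/16.

1/16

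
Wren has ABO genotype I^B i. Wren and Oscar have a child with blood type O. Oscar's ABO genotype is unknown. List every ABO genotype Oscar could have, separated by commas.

I^A i, I^B i, i i

For each candidate genotype of Oscar, check whether crossing it with I^B i can produce every observed child phenotype.
  I^A I^A → possible child types {A, AB} ✗
  I^A I^B → possible child types {A, B, AB} ✗
  I^A i → possible child types {O, A, B, AB} ✓
  I^B I^B → possible child types {B} ✗
  I^B i → possible child types {O, B} ✓
  i i → possible child types {O, B} ✓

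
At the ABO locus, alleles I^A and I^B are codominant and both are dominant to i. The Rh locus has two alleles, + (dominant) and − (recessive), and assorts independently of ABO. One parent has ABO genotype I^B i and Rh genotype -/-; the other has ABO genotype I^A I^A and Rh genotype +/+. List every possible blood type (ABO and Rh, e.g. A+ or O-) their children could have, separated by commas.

Gametes from I^B i × I^A I^A give offspring ABO genotypes I^A I^B, I^A i, i.e. phenotypes A, AB.
Rh cross -/- × +/+ → phenotypes Rh+.
Combining independently: A+, AB+.

A+, AB+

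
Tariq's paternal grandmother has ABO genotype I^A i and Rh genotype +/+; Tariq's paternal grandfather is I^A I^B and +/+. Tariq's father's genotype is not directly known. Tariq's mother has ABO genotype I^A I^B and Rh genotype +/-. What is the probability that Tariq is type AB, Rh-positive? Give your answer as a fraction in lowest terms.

Tariq's father's ABO genotype from I^A i × I^A I^B: 1/4 I^A I^A, 1/4 I^A I^B, 1/4 I^A i, 1/4 I^B i.
Crossing each possibility with the mother I^A I^B and summing P(type AB): 1/4·1/2 + 1/4·1/2 + 1/4·1/4 + 1/4·1/4 = 3/8.
Similarly for Rh via the father's Rh distribution: P(Rh+) = 1.
Independent loci: 3/8 × 1 = 3/8.

3/8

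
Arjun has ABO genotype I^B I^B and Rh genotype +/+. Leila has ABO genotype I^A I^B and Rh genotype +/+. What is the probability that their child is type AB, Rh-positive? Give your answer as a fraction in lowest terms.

ABO cross I^B I^B × I^A I^B → offspring phenotypes: 1/2 B, 1/2 AB.
Rh cross +/+ × +/+ → 1 Rh+.
Independent loci: P(type AB, Rh-positive) = 1/2 × 1 = 1/2.

1/2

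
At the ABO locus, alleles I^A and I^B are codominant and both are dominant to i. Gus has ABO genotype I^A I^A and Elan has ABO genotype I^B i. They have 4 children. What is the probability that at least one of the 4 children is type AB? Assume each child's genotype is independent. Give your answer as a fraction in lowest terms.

15/16

ABO cross I^A I^A × I^B i → 1/2 A, 1/2 AB.
So P(type AB) = 1/2 per child.
P(none) = (1/2)^4 = 1/16; P(at least one) = 1 − 1/16 = 15/16.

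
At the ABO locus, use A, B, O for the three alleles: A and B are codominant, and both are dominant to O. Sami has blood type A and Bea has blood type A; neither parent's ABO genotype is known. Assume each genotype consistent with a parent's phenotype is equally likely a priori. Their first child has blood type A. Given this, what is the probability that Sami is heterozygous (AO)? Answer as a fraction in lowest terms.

7/15

Possible genotypes: Sami ∈ {AA, AO}; Bea ∈ {AA, AO}.
Weight each parental genotype pair by prior × P(type-A child):
  AA × AA: posterior weight 4/15.
  AA × AO: posterior weight 4/15.
  AO × AA: posterior weight 4/15.
  AO × AO: posterior weight 1/5.
Sum the posterior weight over pairs where Sami is AO: 7/15.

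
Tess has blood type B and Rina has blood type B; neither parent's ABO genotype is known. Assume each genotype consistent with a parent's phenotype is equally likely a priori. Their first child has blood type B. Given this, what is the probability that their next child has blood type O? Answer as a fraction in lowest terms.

1/20

Possible genotypes: Tess ∈ {BB, BO}; Rina ∈ {BB, BO}.
Weight each parental genotype pair by prior × P(type-B child):
  BB × BB: posterior weight 4/15; P(next child type O) = 0.
  BB × BO: posterior weight 4/15; P(next child type O) = 0.
  BO × BB: posterior weight 4/15; P(next child type O) = 0.
  BO × BO: posterior weight 1/5; P(next child type O) = 1/4.
Weighted sum = 1/20.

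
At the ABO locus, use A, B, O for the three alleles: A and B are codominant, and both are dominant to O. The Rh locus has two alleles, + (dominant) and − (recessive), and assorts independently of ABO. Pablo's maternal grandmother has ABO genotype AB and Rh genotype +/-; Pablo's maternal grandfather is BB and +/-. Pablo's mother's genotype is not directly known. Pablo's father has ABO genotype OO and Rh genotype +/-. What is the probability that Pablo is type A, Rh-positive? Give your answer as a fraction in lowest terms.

Pablo's mother's ABO genotype from AB × BB: 1/2 AB, 1/2 BB.
Crossing each possibility with the father OO and summing P(type A): 1/2·1/2 + 1/2·0 = 1/4.
Similarly for Rh via the mother's Rh distribution: P(Rh+) = 3/4.
Independent loci: 1/4 × 3/4 = 3/16.

3/16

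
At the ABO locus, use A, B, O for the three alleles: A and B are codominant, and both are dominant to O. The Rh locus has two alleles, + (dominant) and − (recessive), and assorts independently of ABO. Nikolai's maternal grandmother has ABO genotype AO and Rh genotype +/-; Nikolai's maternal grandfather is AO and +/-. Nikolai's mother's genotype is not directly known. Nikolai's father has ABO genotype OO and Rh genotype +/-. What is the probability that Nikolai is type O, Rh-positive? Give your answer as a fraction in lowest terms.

3/8

Nikolai's mother's ABO genotype from AO × AO: 1/4 AA, 1/2 AO, 1/4 OO.
Crossing each possibility with the father OO and summing P(type O): 1/4·0 + 1/2·1/2 + 1/4·1 = 1/2.
Similarly for Rh via the mother's Rh distribution: P(Rh+) = 3/4.
Independent loci: 1/2 × 3/4 = 3/8.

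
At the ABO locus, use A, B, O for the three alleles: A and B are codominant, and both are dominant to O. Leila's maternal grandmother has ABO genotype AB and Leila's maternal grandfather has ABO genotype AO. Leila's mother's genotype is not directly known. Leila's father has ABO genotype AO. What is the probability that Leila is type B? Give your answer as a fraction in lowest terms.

1/8

Leila's mother's ABO genotype from AB × AO: 1/4 AA, 1/4 AB, 1/4 AO, 1/4 BO.
Crossing each possibility with the father AO and summing P(type B): 1/4·0 + 1/4·1/4 + 1/4·0 + 1/4·1/4 = 1/8.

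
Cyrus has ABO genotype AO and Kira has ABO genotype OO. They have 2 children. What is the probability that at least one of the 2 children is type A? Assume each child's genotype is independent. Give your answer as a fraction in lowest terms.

ABO cross AO × OO → 1/2 O, 1/2 A.
So P(type A) = 1/2 per child.
P(none) = (1/2)^2 = 1/4; P(at least one) = 1 − 1/4 = 3/4.

3/4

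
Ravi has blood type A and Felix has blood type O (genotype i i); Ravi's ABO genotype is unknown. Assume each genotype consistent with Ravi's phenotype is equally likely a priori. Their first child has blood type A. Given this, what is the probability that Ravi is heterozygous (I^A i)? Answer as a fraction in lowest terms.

1/3

Possible genotypes: Ravi ∈ {I^A I^A, I^A i}; Felix ∈ {i i}.
Weight each parental genotype pair by prior × P(type-A child):
  I^A I^A × i i: posterior weight 2/3.
  I^A i × i i: posterior weight 1/3.
Sum the posterior weight over pairs where Ravi is I^A i: 1/3.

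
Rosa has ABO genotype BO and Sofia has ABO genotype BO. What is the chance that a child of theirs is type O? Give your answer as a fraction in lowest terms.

1/4

ABO cross BO × BO → offspring phenotypes: 1/4 O, 3/4 B.
So P(type O) = 1/4.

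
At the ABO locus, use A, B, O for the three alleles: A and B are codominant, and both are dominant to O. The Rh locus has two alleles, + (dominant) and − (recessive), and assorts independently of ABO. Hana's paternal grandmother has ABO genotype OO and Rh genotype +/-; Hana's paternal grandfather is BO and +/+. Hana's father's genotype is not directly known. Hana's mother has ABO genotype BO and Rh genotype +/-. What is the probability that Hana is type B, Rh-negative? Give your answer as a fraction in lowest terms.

5/64

Hana's father's ABO genotype from OO × BO: 1/2 BO, 1/2 OO.
Crossing each possibility with the mother BO and summing P(type B): 1/2·3/4 + 1/2·1/2 = 5/8.
Similarly for Rh via the father's Rh distribution: P(Rh-) = 1/8.
Independent loci: 5/8 × 1/8 = 5/64.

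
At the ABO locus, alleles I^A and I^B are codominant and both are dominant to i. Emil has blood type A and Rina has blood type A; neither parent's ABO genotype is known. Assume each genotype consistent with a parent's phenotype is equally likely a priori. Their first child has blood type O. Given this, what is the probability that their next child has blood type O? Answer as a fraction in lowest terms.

1/4

Possible genotypes: Emil ∈ {I^A I^A, I^A i}; Rina ∈ {I^A I^A, I^A i}.
Weight each parental genotype pair by prior × P(type-O child):
  I^A i × I^A i: posterior weight 1; P(next child type O) = 1/4.
Weighted sum = 1/4.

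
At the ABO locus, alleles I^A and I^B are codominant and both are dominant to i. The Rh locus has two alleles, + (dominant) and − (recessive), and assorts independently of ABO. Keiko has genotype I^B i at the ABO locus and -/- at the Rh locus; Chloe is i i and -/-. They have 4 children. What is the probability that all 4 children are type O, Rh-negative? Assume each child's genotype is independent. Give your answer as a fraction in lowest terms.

ABO cross I^B i × i i → 1/2 O, 1/2 B.
Rh cross -/- × -/- → 1 Rh-; so P(type O, Rh-negative) = 1/2 × 1 = 1/2 per child.
All 4 independent: (1/2)^4 = 1/16.

1/16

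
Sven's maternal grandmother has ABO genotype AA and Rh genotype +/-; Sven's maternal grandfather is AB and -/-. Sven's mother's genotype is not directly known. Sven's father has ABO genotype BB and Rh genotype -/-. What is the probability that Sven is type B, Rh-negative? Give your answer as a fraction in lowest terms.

Sven's mother's ABO genotype from AA × AB: 1/2 AA, 1/2 AB.
Crossing each possibility with the father BB and summing P(type B): 1/2·0 + 1/2·1/2 = 1/4.
Similarly for Rh via the mother's Rh distribution: P(Rh-) = 3/4.
Independent loci: 1/4 × 3/4 = 3/16.

3/16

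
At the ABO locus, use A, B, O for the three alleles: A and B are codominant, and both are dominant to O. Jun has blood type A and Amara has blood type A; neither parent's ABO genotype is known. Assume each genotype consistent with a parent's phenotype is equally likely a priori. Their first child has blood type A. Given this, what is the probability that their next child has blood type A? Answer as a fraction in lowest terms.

Possible genotypes: Jun ∈ {AA, AO}; Amara ∈ {AA, AO}.
Weight each parental genotype pair by prior × P(type-A child):
  AA × AA: posterior weight 4/15; P(next child type A) = 1.
  AA × AO: posterior weight 4/15; P(next child type A) = 1.
  AO × AA: posterior weight 4/15; P(next child type A) = 1.
  AO × AO: posterior weight 1/5; P(next child type A) = 3/4.
Weighted sum = 19/20.

19/20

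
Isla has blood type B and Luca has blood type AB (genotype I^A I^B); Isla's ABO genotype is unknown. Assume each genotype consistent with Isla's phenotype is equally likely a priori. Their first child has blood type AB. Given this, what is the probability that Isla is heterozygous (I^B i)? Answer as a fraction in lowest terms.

Possible genotypes: Isla ∈ {I^B I^B, I^B i}; Luca ∈ {I^A I^B}.
Weight each parental genotype pair by prior × P(type-AB child):
  I^B I^B × I^A I^B: posterior weight 2/3.
  I^B i × I^A I^B: posterior weight 1/3.
Sum the posterior weight over pairs where Isla is I^B i: 1/3.

1/3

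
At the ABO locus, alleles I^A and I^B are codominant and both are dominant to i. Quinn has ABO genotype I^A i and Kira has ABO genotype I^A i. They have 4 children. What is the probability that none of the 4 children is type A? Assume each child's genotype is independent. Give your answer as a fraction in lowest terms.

1/256

ABO cross I^A i × I^A i → 1/4 O, 3/4 A.
So P(type A) = 3/4 per child.
P(not type A) = 1/4 for one child; (1/4)^4 = 1/256.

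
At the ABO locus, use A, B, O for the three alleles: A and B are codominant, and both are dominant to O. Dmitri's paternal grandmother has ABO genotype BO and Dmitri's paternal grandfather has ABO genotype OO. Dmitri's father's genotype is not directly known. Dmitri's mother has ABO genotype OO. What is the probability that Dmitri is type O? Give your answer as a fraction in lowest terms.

3/4

Dmitri's father's ABO genotype from BO × OO: 1/2 BO, 1/2 OO.
Crossing each possibility with the mother OO and summing P(type O): 1/2·1/2 + 1/2·1 = 3/4.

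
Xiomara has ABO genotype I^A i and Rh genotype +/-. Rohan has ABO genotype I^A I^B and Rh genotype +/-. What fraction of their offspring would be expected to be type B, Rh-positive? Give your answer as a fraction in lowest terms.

ABO cross I^A i × I^A I^B → offspring phenotypes: 1/2 A, 1/4 B, 1/4 AB.
Rh cross +/- × +/- → 3/4 Rh+, 1/4 Rh-.
Independent loci: P(type B, Rh-positive) = 1/4 × 3/4 = 3/16.

3/16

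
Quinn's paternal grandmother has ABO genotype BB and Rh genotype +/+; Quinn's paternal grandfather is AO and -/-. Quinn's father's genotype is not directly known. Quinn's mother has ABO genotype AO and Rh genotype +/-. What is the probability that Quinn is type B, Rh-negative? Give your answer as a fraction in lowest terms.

Quinn's father's ABO genotype from BB × AO: 1/2 AB, 1/2 BO.
Crossing each possibility with the mother AO and summing P(type B): 1/2·1/4 + 1/2·1/4 = 1/4.
Similarly for Rh via the father's Rh distribution: P(Rh-) = 1/4.
Independent loci: 1/4 × 1/4 = 1/16.

1/16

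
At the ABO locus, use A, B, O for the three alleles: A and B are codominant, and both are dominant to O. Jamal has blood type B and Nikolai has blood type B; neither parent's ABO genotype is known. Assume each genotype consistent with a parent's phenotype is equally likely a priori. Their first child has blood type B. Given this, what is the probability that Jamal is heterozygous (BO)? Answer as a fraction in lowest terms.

7/15

Possible genotypes: Jamal ∈ {BB, BO}; Nikolai ∈ {BB, BO}.
Weight each parental genotype pair by prior × P(type-B child):
  BB × BB: posterior weight 4/15.
  BB × BO: posterior weight 4/15.
  BO × BB: posterior weight 4/15.
  BO × BO: posterior weight 1/5.
Sum the posterior weight over pairs where Jamal is BO: 7/15.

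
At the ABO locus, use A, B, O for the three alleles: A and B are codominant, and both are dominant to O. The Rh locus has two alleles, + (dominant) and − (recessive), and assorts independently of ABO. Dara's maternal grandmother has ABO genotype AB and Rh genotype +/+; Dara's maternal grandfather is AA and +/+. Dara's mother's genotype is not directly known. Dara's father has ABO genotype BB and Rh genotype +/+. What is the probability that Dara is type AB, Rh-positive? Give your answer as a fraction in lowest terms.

3/4

Dara's mother's ABO genotype from AB × AA: 1/2 AA, 1/2 AB.
Crossing each possibility with the father BB and summing P(type AB): 1/2·1 + 1/2·1/2 = 3/4.
Similarly for Rh via the mother's Rh distribution: P(Rh+) = 1.
Independent loci: 3/4 × 1 = 3/4.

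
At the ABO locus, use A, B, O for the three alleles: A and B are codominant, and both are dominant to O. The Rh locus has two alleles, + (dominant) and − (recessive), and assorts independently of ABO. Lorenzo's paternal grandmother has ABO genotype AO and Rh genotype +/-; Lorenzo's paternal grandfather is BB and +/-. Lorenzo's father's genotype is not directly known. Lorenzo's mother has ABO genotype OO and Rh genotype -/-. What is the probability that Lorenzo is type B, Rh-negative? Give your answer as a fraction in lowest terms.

1/4

Lorenzo's father's ABO genotype from AO × BB: 1/2 AB, 1/2 BO.
Crossing each possibility with the mother OO and summing P(type B): 1/2·1/2 + 1/2·1/2 = 1/2.
Similarly for Rh via the father's Rh distribution: P(Rh-) = 1/2.
Independent loci: 1/2 × 1/2 = 1/4.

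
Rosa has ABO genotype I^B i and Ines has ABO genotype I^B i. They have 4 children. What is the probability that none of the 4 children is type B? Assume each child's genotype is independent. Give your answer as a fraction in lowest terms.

1/256

ABO cross I^B i × I^B i → 1/4 O, 3/4 B.
So P(type B) = 3/4 per child.
P(not type B) = 1/4 for one child; (1/4)^4 = 1/256.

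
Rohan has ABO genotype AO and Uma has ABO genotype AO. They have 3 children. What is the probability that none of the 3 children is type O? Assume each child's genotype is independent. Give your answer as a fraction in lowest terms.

ABO cross AO × AO → 1/4 O, 3/4 A.
So P(type O) = 1/4 per child.
P(not type O) = 3/4 for one child; (3/4)^3 = 27/64.

27/64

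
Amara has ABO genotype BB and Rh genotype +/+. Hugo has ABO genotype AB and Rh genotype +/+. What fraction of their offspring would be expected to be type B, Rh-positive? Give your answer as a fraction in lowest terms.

ABO cross BB × AB → offspring phenotypes: 1/2 B, 1/2 AB.
Rh cross +/+ × +/+ → 1 Rh+.
Independent loci: P(type B, Rh-positive) = 1/2 × 1 = 1/2.

1/2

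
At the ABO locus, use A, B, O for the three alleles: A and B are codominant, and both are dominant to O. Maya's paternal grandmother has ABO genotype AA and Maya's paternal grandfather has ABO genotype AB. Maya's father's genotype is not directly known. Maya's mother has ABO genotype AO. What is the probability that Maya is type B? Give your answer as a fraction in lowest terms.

1/8

Maya's father's ABO genotype from AA × AB: 1/2 AA, 1/2 AB.
Crossing each possibility with the mother AO and summing P(type B): 1/2·0 + 1/2·1/4 = 1/8.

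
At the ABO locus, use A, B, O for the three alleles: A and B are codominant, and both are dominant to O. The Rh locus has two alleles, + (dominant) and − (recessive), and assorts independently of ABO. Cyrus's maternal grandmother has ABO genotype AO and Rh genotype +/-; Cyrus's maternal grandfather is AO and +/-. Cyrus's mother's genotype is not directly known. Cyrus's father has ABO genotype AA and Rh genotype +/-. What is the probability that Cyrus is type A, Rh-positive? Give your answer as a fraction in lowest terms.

Cyrus's mother's ABO genotype from AO × AO: 1/4 AA, 1/2 AO, 1/4 OO.
Crossing each possibility with the father AA and summing P(type A): 1/4·1 + 1/2·1 + 1/4·1 = 1.
Similarly for Rh via the mother's Rh distribution: P(Rh+) = 3/4.
Independent loci: 1 × 3/4 = 3/4.

3/4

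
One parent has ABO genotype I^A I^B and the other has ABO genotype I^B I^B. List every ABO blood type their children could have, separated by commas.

Gametes from I^A I^B × I^B I^B give offspring ABO genotypes I^A I^B, I^B I^B, i.e. phenotypes B, AB.

B, AB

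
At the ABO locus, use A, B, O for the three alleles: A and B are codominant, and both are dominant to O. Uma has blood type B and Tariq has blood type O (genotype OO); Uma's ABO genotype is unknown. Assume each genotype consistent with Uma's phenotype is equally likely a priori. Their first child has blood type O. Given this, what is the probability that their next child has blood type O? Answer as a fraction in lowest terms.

1/2

Possible genotypes: Uma ∈ {BB, BO}; Tariq ∈ {OO}.
Weight each parental genotype pair by prior × P(type-O child):
  BO × OO: posterior weight 1; P(next child type O) = 1/2.
Weighted sum = 1/2.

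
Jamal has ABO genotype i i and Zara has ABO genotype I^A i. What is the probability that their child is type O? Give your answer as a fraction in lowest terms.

1/2

ABO cross i i × I^A i → offspring phenotypes: 1/2 O, 1/2 A.
So P(type O) = 1/2.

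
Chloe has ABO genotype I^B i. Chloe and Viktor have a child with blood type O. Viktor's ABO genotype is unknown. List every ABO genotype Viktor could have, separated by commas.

For each candidate genotype of Viktor, check whether crossing it with I^B i can produce every observed child phenotype.
  I^A I^A → possible child types {A, AB} ✗
  I^A I^B → possible child types {A, B, AB} ✗
  I^A i → possible child types {O, A, B, AB} ✓
  I^B I^B → possible child types {B} ✗
  I^B i → possible child types {O, B} ✓
  i i → possible child types {O, B} ✓

I^A i, I^B i, i i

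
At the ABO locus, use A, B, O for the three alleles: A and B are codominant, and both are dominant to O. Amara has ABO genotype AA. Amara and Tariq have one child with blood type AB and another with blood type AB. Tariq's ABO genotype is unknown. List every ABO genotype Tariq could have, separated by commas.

AB, BB, BO

For each candidate genotype of Tariq, check whether crossing it with AA can produce every observed child phenotype.
  AA → possible child types {A} ✗
  AB → possible child types {A, AB} ✓
  AO → possible child types {A} ✗
  BB → possible child types {AB} ✓
  BO → possible child types {A, AB} ✓
  OO → possible child types {A} ✗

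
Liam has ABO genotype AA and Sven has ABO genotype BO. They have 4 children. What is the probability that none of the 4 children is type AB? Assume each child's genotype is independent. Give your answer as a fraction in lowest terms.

1/16

ABO cross AA × BO → 1/2 A, 1/2 AB.
So P(type AB) = 1/2 per child.
P(not type AB) = 1/2 for one child; (1/2)^4 = 1/16.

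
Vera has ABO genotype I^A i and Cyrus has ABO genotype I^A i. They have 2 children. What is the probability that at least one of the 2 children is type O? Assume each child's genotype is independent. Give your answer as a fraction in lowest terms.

7/16

ABO cross I^A i × I^A i → 1/4 O, 3/4 A.
So P(type O) = 1/4 per child.
P(none) = (3/4)^2 = 9/16; P(at least one) = 1 − 9/16 = 7/16.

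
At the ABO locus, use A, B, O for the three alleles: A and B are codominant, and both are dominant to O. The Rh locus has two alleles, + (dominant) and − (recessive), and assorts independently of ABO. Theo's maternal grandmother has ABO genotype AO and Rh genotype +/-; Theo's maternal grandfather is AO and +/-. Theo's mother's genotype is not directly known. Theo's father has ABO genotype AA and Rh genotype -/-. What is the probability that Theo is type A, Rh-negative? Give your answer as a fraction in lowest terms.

Theo's mother's ABO genotype from AO × AO: 1/4 AA, 1/2 AO, 1/4 OO.
Crossing each possibility with the father AA and summing P(type A): 1/4·1 + 1/2·1 + 1/4·1 = 1.
Similarly for Rh via the mother's Rh distribution: P(Rh-) = 1/2.
Independent loci: 1 × 1/2 = 1/2.

1/2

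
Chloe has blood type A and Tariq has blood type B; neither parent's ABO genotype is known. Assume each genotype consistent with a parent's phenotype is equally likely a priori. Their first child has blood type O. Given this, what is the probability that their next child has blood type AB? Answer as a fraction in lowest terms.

Possible genotypes: Chloe ∈ {I^A I^A, I^A i}; Tariq ∈ {I^B I^B, I^B i}.
Weight each parental genotype pair by prior × P(type-O child):
  I^A i × I^B i: posterior weight 1; P(next child type AB) = 1/4.
Weighted sum = 1/4.

1/4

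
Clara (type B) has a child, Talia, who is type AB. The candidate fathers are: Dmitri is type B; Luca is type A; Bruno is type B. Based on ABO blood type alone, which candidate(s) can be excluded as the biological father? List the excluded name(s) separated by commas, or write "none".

Dmitri, Bruno

A candidate is excluded only if no genotype consistent with his phenotype could produce a type AB child with a type B mother.
Dmitri (type B): no genotype consistent with that phenotype can produce a type-AB child with a type-B mother.
Bruno (type B): no genotype consistent with that phenotype can produce a type-AB child with a type-B mother.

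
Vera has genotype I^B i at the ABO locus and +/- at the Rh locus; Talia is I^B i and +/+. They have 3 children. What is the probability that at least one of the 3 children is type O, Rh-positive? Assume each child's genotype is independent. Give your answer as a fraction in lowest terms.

37/64

ABO cross I^B i × I^B i → 1/4 O, 3/4 B.
Rh cross +/- × +/+ → 1 Rh+; so P(type O, Rh-positive) = 1/4 × 1 = 1/4 per child.
P(none) = (3/4)^3 = 27/64; P(at least one) = 1 − 27/64 = 37/64.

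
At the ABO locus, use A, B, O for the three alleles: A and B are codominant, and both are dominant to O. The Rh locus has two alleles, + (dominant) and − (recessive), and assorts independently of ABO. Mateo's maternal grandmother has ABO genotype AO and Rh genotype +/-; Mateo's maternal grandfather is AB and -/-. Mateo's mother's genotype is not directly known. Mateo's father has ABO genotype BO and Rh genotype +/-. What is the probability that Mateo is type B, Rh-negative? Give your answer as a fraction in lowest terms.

Mateo's mother's ABO genotype from AO × AB: 1/4 AA, 1/4 AB, 1/4 AO, 1/4 BO.
Crossing each possibility with the father BO and summing P(type B): 1/4·0 + 1/4·1/2 + 1/4·1/4 + 1/4·3/4 = 3/8.
Similarly for Rh via the mother's Rh distribution: P(Rh-) = 3/8.
Independent loci: 3/8 × 3/8 = 9/64.

9/64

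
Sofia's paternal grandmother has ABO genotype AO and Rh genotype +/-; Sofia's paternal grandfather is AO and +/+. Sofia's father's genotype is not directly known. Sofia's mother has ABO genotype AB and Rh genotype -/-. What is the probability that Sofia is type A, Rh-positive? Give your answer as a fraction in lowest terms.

Sofia's father's ABO genotype from AO × AO: 1/4 AA, 1/2 AO, 1/4 OO.
Crossing each possibility with the mother AB and summing P(type A): 1/4·1/2 + 1/2·1/2 + 1/4·1/2 = 1/2.
Similarly for Rh via the father's Rh distribution: P(Rh+) = 3/4.
Independent loci: 1/2 × 3/4 = 3/8.

3/8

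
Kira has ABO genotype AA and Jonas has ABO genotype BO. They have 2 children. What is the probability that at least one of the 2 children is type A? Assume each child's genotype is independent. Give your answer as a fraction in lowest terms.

3/4

ABO cross AA × BO → 1/2 A, 1/2 AB.
So P(type A) = 1/2 per child.
P(none) = (1/2)^2 = 1/4; P(at least one) = 1 − 1/4 = 3/4.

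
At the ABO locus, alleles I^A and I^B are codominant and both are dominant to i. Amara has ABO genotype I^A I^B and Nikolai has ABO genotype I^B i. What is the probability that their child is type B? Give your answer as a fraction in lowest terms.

1/2

ABO cross I^A I^B × I^B i → offspring phenotypes: 1/4 A, 1/2 B, 1/4 AB.
So P(type B) = 1/2.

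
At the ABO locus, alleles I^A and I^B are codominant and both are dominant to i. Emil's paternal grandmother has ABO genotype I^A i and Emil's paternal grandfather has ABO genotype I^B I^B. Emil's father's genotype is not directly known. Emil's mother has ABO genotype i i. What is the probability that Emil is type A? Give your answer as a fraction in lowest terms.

Emil's father's ABO genotype from I^A i × I^B I^B: 1/2 I^A I^B, 1/2 I^B i.
Crossing each possibility with the mother i i and summing P(type A): 1/2·1/2 + 1/2·0 = 1/4.

1/4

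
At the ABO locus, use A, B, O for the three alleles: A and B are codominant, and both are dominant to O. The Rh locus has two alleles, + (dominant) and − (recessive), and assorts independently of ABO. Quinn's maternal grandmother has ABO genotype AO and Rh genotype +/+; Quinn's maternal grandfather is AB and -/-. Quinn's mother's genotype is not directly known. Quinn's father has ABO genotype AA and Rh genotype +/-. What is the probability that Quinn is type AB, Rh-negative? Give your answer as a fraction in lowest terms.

Quinn's mother's ABO genotype from AO × AB: 1/4 AA, 1/4 AB, 1/4 AO, 1/4 BO.
Crossing each possibility with the father AA and summing P(type AB): 1/4·0 + 1/4·1/2 + 1/4·0 + 1/4·1/2 = 1/4.
Similarly for Rh via the mother's Rh distribution: P(Rh-) = 1/4.
Independent loci: 1/4 × 1/4 = 1/16.

1/16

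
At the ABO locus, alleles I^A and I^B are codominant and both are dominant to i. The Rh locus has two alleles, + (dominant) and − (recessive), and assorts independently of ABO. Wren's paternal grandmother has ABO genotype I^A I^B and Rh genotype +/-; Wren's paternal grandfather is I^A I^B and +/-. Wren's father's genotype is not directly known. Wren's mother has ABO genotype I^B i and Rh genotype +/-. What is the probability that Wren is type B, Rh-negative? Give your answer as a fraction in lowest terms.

1/8

Wren's father's ABO genotype from I^A I^B × I^A I^B: 1/4 I^A I^A, 1/2 I^A I^B, 1/4 I^B I^B.
Crossing each possibility with the mother I^B i and summing P(type B): 1/4·0 + 1/2·1/2 + 1/4·1 = 1/2.
Similarly for Rh via the father's Rh distribution: P(Rh-) = 1/4.
Independent loci: 1/2 × 1/4 = 1/8.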